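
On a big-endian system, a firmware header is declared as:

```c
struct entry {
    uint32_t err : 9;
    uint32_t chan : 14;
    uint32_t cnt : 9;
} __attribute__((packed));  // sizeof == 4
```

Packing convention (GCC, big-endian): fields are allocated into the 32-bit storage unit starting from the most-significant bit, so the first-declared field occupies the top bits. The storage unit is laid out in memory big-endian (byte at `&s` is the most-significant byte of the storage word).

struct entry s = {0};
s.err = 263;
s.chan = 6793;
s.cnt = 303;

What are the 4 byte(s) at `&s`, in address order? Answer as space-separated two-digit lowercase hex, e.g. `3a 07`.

err:9 = 263 → 0x107 << 23 → word 0x83800000
chan:14 = 6793 → 0x1a89 << 9 → word 0x83b51200
cnt:9 = 303 → 0x12f << 0 → word 0x83b5132f
word = 0x83b5132f → big-endian bytes:
  [0]=0x83  [1]=0xb5  [2]=0x13  [3]=0x2f

83 b5 13 2f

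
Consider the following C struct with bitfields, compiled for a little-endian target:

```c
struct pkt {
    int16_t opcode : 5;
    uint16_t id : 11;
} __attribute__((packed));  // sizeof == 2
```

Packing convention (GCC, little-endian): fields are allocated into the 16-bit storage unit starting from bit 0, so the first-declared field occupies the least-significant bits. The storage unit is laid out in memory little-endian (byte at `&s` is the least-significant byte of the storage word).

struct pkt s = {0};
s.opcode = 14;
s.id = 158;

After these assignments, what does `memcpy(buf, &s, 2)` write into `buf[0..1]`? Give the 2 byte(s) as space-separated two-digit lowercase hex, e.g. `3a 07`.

[0+:5] opcode=14 & 0x1f = 0xe; word=0x000e
[5+:11] id=158 & 0x7ff = 0x9e; word=0x13ce
word = 0x13ce → little-endian bytes:
  [0]=0xce  [1]=0x13

ce 13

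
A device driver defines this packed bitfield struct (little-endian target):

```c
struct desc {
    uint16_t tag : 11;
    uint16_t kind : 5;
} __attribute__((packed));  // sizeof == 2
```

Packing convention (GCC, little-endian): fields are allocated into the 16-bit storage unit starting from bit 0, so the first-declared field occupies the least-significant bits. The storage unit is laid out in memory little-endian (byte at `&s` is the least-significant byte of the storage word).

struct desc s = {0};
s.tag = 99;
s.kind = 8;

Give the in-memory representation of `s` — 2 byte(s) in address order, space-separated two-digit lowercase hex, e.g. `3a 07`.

[0+:11] tag=99 & 0x7ff = 0x63; word=0x0063
[11+:5] kind=8 & 0x1f = 0x8; word=0x4063
word = 0x4063 → little-endian bytes:
  [0]=0x63  [1]=0x40

63 40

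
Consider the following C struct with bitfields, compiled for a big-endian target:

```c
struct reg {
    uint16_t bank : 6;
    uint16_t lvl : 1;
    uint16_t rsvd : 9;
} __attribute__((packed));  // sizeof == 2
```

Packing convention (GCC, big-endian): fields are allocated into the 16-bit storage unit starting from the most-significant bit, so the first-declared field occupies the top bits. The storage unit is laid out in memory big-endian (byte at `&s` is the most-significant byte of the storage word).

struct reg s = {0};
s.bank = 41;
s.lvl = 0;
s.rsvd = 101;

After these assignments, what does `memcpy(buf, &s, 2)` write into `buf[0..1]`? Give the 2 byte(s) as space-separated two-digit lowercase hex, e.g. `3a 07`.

a4 65

bank:6 = 41 → 0x29 << 10 → word 0xa400
lvl:1 = 0 → 0x0 << 9 → word 0xa400
rsvd:9 = 101 → 0x65 << 0 → word 0xa465
word = 0xa465 → big-endian bytes:
  [0]=0xa4  [1]=0x65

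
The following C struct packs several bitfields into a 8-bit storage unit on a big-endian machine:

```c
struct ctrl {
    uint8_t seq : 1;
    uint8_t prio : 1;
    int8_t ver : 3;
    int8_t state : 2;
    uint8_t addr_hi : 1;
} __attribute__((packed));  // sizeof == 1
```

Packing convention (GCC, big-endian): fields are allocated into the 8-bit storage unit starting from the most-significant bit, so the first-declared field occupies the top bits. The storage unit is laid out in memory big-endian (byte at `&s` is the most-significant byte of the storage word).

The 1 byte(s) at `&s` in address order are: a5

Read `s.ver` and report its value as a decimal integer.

[0]=0xa5 (big-endian) → word 0xa5
seq [7+:1] = (word>>7) & 0x1 = 1
prio [6+:1] = (word>>6) & 0x1 = 0
ver [3+:3] = (word>>3) & 0x7 = 4  ←
state [1+:2] = (word>>1) & 0x3 = 2
addr_hi [0+:1] = (word>>0) & 0x1 = 1
ver signed 3b, MSB=1: 4 - 8 = -4

-4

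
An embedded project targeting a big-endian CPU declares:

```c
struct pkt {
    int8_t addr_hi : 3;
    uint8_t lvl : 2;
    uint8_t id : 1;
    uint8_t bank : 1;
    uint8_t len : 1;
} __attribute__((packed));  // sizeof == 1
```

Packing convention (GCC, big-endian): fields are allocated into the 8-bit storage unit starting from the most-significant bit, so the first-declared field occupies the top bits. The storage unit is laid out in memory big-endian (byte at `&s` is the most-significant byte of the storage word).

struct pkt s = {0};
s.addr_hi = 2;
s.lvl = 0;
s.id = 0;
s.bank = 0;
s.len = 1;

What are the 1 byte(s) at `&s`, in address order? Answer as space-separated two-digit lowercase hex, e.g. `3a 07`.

addr_hi:3 = 2 → 0x2 << 5 → word 0x40
lvl:2 = 0 → 0x0 << 3 → word 0x40
id:1 = 0 → 0x0 << 2 → word 0x40
bank:1 = 0 → 0x0 << 1 → word 0x40
len:1 = 1 → 0x1 << 0 → word 0x41
word = 0x41 → big-endian bytes:
  [0]=0x41

41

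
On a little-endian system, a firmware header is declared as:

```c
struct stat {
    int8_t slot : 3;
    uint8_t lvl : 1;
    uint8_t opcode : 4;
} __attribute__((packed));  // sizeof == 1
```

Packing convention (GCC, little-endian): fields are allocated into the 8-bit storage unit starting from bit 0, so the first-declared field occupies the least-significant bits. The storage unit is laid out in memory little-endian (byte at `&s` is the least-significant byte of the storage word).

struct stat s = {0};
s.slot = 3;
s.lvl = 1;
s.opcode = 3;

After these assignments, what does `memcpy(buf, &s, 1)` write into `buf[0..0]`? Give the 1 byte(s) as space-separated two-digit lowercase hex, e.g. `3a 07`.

3b

slot:3 = 3 → 0x3 << 0 → word 0x03
lvl:1 = 1 → 0x1 << 3 → word 0x0b
opcode:4 = 3 → 0x3 << 4 → word 0x3b
word = 0x3b → little-endian bytes:
  [0]=0x3b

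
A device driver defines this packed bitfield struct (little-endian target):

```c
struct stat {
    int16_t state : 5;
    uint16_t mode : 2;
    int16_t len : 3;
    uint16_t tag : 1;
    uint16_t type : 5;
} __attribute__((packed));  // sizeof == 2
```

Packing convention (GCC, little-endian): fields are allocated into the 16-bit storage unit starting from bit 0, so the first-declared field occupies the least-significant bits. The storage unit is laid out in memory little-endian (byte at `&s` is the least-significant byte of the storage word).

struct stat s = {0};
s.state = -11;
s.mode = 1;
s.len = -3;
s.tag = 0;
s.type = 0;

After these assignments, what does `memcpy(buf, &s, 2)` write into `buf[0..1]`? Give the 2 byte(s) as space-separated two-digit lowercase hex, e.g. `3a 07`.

state:5 = -11 → 0x15 << 0 → word 0x0015
mode:2 = 1 → 0x1 << 5 → word 0x0035
len:3 = -3 → 0x5 << 7 → word 0x02b5
tag:1 = 0 → 0x0 << 10 → word 0x02b5
type:5 = 0 → 0x0 << 11 → word 0x02b5
word = 0x02b5 → little-endian bytes:
  [0]=0xb5  [1]=0x02

b5 02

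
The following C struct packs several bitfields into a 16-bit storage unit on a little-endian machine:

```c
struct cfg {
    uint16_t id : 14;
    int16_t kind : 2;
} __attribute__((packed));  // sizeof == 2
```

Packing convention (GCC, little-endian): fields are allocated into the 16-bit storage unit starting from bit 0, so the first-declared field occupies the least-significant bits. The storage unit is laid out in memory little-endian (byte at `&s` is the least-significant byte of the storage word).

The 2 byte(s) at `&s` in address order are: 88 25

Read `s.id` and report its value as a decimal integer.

9608

[0]=0x88 [1]=0x25 (little-endian) → word 0x2588
id [0+:14] = (word>>0) & 0x3fff = 9608  ←
kind [14+:2] = (word>>14) & 0x3 = 0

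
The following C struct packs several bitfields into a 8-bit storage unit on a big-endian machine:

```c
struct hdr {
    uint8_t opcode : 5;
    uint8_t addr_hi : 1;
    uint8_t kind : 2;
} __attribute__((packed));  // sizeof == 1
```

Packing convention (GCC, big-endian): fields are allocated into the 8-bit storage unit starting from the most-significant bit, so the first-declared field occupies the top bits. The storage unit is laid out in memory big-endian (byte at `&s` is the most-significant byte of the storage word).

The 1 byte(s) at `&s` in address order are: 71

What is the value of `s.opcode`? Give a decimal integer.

14

[0]=0x71 (big-endian) → word 0x71
opcode [3+:5] = (word>>3) & 0x1f = 14  ←
addr_hi [2+:1] = (word>>2) & 0x1 = 0
kind [0+:2] = (word>>0) & 0x3 = 1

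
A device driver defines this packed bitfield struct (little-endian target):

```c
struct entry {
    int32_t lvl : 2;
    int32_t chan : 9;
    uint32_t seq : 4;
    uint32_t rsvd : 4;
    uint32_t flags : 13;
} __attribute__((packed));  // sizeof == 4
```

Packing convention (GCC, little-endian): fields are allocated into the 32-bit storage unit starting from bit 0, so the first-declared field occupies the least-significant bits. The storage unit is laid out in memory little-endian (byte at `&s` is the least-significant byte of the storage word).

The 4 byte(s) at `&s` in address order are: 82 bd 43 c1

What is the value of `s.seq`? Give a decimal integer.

7

[0]=0x82 [1]=0xbd [2]=0x43 [3]=0xc1 (little-endian) → word 0xc143bd82
lvl [0+:2] = (word>>0) & 0x3 = 2
chan [2+:9] = (word>>2) & 0x1ff = 352
seq [11+:4] = (word>>11) & 0xf = 7  ←
rsvd [15+:4] = (word>>15) & 0xf = 7
flags [19+:13] = (word>>19) & 0x1fff = 6184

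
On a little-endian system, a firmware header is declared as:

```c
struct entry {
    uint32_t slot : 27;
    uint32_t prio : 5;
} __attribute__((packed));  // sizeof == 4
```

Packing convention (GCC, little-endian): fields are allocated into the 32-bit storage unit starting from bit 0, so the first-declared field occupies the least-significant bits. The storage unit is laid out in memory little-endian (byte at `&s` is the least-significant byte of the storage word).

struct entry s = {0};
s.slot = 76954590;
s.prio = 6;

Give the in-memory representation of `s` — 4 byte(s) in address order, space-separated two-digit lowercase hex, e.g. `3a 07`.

de 3b 96 34

[0+:27] slot=76954590 & 0x7ffffff = 0x4963bde; word=0x04963bde
[27+:5] prio=6 & 0x1f = 0x6; word=0x34963bde
word = 0x34963bde → little-endian bytes:
  [0]=0xde  [1]=0x3b  [2]=0x96  [3]=0x34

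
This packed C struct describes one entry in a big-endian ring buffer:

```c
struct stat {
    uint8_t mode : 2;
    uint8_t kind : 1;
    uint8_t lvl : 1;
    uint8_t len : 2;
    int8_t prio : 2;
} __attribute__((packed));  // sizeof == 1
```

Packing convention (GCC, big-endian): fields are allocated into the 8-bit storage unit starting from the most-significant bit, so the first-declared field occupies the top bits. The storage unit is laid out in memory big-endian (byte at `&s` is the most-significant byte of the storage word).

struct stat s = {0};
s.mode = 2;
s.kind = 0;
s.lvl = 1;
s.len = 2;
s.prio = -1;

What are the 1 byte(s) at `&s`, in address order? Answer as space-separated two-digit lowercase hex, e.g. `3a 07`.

9b

mode (2b) val=2 bits=0x2 at bit 6: 0x80
kind (1b) val=0 bits=0x0 at bit 5: 0x80
lvl (1b) val=1 bits=0x1 at bit 4: 0x90
len (2b) val=2 bits=0x2 at bit 2: 0x98
prio (2b) val=-1 bits=0x3 at bit 0: 0x9b
word = 0x9b → big-endian bytes:
  [0]=0x9b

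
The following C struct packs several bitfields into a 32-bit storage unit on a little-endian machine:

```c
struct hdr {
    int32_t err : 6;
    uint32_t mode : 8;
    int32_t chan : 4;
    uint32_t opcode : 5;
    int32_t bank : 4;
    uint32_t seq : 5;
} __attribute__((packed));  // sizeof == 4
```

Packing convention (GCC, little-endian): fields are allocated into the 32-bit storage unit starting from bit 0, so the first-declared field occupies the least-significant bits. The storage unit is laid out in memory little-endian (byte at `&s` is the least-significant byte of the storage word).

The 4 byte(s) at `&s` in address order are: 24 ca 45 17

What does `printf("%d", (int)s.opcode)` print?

[0]=0x24 [1]=0xca [2]=0x45 [3]=0x17 (little-endian) → word 0x1745ca24
err [0+:6] = (word>>0) & 0x3f = 36
mode [6+:8] = (word>>6) & 0xff = 40
chan [14+:4] = (word>>14) & 0xf = 7
opcode [18+:5] = (word>>18) & 0x1f = 17  ←
bank [23+:4] = (word>>23) & 0xf = 14
seq [27+:5] = (word>>27) & 0x1f = 2

17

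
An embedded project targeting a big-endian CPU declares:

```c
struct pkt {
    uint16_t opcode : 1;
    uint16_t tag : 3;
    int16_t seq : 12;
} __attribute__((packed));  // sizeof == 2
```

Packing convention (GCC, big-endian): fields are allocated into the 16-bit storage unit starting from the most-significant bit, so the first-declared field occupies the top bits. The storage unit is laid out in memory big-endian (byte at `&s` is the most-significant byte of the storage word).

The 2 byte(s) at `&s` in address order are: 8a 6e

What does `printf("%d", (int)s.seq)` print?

[0]=0x8a [1]=0x6e (big-endian) → word 0x8a6e
opcode:1 @ bit 15 → (0x8a6e>>15)&0x1 = 0x1
tag:3 @ bit 12 → (0x8a6e>>12)&0x7 = 0x0
seq:12 @ bit 0 → (0x8a6e>>0)&0xfff = 0xa6e  ←
seq signed 12b, MSB=1: 2670 - 4096 = -1426

-1426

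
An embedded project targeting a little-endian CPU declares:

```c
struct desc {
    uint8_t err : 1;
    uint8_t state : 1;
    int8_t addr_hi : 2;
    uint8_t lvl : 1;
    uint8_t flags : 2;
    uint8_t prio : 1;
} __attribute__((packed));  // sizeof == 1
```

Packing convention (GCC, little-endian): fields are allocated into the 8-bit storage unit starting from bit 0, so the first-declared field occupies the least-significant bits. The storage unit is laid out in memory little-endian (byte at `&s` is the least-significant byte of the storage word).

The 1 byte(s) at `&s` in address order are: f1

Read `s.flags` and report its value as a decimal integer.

3

[0]=0xf1 (little-endian) → word 0xf1
err [0+:1] = (word>>0) & 0x1 = 1
state [1+:1] = (word>>1) & 0x1 = 0
addr_hi [2+:2] = (word>>2) & 0x3 = 0
lvl [4+:1] = (word>>4) & 0x1 = 1
flags [5+:2] = (word>>5) & 0x3 = 3  ←
prio [7+:1] = (word>>7) & 0x1 = 1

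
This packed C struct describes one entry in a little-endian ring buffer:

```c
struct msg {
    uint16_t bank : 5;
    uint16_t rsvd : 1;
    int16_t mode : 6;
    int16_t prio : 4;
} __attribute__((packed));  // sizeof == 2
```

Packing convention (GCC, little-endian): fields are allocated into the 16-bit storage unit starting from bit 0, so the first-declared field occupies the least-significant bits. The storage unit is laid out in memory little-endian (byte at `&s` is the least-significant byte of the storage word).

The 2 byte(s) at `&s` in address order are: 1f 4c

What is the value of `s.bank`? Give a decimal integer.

[0]=0x1f [1]=0x4c (little-endian) → word 0x4c1f
bank [0+:5] = (word>>0) & 0x1f = 31  ←
rsvd [5+:1] = (word>>5) & 0x1 = 0
mode [6+:6] = (word>>6) & 0x3f = 48
prio [12+:4] = (word>>12) & 0xf = 4

31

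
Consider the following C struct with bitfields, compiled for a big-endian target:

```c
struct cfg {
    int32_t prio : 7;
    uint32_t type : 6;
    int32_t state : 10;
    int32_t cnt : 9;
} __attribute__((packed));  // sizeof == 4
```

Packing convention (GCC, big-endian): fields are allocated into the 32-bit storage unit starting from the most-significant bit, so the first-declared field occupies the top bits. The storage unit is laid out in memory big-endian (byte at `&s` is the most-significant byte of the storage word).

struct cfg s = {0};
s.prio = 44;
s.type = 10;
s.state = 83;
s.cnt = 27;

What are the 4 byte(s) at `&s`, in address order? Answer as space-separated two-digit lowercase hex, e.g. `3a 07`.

58 50 a6 1b

[25+:7] prio=44 & 0x7f = 0x2c; word=0x58000000
[19+:6] type=10 & 0x3f = 0xa; word=0x58500000
[9+:10] state=83 & 0x3ff = 0x53; word=0x5850a600
[0+:9] cnt=27 & 0x1ff = 0x1b; word=0x5850a61b
word = 0x5850a61b → big-endian bytes:
  [0]=0x58  [1]=0x50  [2]=0xa6  [3]=0x1b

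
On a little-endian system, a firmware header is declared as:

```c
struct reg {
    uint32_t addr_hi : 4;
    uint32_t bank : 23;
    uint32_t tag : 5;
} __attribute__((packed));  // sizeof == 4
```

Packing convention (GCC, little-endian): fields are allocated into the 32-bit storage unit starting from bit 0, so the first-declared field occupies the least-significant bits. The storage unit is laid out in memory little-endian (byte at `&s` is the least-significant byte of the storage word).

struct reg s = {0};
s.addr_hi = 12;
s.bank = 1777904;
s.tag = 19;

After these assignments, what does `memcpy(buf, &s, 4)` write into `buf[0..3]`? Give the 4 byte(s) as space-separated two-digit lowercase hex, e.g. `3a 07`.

0c 0f b2 99

addr_hi:4 = 12 → 0xc << 0 → word 0x0000000c
bank:23 = 1777904 → 0x1b20f0 << 4 → word 0x01b20f0c
tag:5 = 19 → 0x13 << 27 → word 0x99b20f0c
word = 0x99b20f0c → little-endian bytes:
  [0]=0x0c  [1]=0x0f  [2]=0xb2  [3]=0x99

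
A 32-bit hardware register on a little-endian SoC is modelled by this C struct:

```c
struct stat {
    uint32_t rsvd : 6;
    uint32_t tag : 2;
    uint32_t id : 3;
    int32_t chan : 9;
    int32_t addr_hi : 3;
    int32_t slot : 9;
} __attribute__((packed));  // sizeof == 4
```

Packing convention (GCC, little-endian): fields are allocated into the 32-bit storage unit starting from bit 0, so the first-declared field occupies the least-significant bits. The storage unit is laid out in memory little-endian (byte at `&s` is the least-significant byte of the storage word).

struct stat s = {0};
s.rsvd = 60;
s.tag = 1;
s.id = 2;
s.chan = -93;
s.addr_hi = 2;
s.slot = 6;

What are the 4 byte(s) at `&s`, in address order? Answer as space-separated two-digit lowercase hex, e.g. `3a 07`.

7c 1a 2d 03

[0+:6] rsvd=60 & 0x3f = 0x3c; word=0x0000003c
[6+:2] tag=1 & 0x3 = 0x1; word=0x0000007c
[8+:3] id=2 & 0x7 = 0x2; word=0x0000027c
[11+:9] chan=-93 & 0x1ff = 0x1a3; word=0x000d1a7c
[20+:3] addr_hi=2 & 0x7 = 0x2; word=0x002d1a7c
[23+:9] slot=6 & 0x1ff = 0x6; word=0x032d1a7c
word = 0x032d1a7c → little-endian bytes:
  [0]=0x7c  [1]=0x1a  [2]=0x2d  [3]=0x03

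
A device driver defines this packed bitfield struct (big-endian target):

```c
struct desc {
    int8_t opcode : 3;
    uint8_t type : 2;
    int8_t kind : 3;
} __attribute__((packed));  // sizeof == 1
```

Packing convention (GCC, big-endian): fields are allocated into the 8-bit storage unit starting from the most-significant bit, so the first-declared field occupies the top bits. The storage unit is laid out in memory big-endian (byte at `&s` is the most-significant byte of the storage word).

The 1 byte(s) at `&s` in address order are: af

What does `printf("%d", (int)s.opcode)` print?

[0]=0xaf (big-endian) → word 0xaf
opcode [5+:3] = (word>>5) & 0x7 = 5  ←
type [3+:2] = (word>>3) & 0x3 = 1
kind [0+:3] = (word>>0) & 0x7 = 7
opcode signed 3b, MSB=1: 5 - 8 = -3

-3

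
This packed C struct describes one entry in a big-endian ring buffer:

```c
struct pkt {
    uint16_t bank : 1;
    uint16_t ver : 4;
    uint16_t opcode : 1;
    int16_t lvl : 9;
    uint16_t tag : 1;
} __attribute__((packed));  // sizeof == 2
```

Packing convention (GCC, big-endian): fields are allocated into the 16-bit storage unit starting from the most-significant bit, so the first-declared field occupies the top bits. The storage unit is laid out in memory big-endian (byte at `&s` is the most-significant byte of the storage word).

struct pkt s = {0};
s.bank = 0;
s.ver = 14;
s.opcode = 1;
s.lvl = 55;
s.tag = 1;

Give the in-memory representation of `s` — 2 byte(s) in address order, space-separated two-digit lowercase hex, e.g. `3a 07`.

bank (1b) val=0 bits=0x0 at bit 15: 0x0000
ver (4b) val=14 bits=0xe at bit 11: 0x7000
opcode (1b) val=1 bits=0x1 at bit 10: 0x7400
lvl (9b) val=55 bits=0x37 at bit 1: 0x746e
tag (1b) val=1 bits=0x1 at bit 0: 0x746f
word = 0x746f → big-endian bytes:
  [0]=0x74  [1]=0x6f

74 6f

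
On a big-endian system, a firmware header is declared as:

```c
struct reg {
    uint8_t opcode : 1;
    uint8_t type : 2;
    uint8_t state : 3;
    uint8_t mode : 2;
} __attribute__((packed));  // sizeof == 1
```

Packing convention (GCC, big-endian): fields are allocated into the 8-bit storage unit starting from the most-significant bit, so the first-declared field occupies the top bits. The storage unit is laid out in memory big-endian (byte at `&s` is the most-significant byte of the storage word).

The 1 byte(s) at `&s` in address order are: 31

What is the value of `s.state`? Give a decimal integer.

4

[0]=0x31 (big-endian) → word 0x31
opcode [7+:1] = (word>>7) & 0x1 = 0
type [5+:2] = (word>>5) & 0x3 = 1
state [2+:3] = (word>>2) & 0x7 = 4  ←
mode [0+:2] = (word>>0) & 0x3 = 1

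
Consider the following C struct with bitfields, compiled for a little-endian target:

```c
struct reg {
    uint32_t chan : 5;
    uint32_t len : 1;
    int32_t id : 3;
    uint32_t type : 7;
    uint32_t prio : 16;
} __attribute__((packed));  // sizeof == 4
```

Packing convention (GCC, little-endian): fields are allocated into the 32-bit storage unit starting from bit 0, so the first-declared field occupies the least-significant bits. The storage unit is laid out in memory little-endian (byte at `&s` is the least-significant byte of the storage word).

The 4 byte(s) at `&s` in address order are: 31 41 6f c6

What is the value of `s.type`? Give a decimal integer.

[0]=0x31 [1]=0x41 [2]=0x6f [3]=0xc6 (little-endian) → word 0xc66f4131
chan [0+:5] = (word>>0) & 0x1f = 17
len [5+:1] = (word>>5) & 0x1 = 1
id [6+:3] = (word>>6) & 0x7 = 4
type [9+:7] = (word>>9) & 0x7f = 32  ←
prio [16+:16] = (word>>16) & 0xffff = 50799

32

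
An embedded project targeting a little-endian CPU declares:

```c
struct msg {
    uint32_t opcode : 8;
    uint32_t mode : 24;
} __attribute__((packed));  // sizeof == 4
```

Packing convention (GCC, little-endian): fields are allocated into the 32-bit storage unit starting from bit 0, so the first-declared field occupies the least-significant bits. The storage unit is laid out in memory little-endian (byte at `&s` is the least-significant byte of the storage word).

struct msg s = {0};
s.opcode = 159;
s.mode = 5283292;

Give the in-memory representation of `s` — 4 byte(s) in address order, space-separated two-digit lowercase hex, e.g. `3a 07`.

[0+:8] opcode=159 & 0xff = 0x9f; word=0x0000009f
[8+:24] mode=5283292 & 0xffffff = 0x509ddc; word=0x509ddc9f
word = 0x509ddc9f → little-endian bytes:
  [0]=0x9f  [1]=0xdc  [2]=0x9d  [3]=0x50

9f dc 9d 50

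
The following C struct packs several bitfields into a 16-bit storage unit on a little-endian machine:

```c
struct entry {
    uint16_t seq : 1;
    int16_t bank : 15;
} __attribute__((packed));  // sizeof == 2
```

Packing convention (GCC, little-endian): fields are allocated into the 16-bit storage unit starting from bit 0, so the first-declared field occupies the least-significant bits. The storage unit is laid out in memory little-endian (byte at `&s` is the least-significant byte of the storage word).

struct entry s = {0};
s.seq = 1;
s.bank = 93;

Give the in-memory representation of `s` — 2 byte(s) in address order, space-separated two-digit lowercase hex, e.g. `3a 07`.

[0+:1] seq=1 & 0x1 = 0x1; word=0x0001
[1+:15] bank=93 & 0x7fff = 0x5d; word=0x00bb
word = 0x00bb → little-endian bytes:
  [0]=0xbb  [1]=0x00

bb 00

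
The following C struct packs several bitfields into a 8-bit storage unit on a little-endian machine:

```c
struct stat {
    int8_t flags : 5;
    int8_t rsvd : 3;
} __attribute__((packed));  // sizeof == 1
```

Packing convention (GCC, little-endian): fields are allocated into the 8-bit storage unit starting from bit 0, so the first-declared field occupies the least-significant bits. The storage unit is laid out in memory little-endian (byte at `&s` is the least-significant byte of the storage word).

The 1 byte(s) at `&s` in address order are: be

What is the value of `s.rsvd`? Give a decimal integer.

[0]=0xbe (little-endian) → word 0xbe
flags [0+:5] = (word>>0) & 0x1f = 30
rsvd [5+:3] = (word>>5) & 0x7 = 5  ←
rsvd signed 3b, MSB=1: 5 - 8 = -3

-3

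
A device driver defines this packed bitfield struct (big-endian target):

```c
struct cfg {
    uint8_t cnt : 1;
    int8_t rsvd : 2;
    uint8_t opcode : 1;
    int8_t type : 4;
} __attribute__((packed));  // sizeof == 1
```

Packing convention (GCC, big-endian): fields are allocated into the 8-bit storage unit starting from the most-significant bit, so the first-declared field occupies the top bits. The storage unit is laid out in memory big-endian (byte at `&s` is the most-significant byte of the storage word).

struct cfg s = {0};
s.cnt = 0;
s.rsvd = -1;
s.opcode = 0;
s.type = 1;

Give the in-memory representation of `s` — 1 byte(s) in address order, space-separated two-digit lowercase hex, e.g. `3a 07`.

[7+:1] cnt=0 & 0x1 = 0x0; word=0x00
[5+:2] rsvd=-1 & 0x3 = 0x3; word=0x60
[4+:1] opcode=0 & 0x1 = 0x0; word=0x60
[0+:4] type=1 & 0xf = 0x1; word=0x61
word = 0x61 → big-endian bytes:
  [0]=0x61

61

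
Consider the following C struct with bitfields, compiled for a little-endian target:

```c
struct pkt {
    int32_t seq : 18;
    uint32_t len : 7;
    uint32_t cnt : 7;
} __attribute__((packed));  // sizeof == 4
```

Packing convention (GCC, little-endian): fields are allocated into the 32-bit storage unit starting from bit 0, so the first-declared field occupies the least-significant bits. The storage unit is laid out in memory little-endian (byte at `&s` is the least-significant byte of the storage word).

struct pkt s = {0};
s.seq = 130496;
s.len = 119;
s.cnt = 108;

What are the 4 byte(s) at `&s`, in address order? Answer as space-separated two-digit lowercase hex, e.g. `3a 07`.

c0 fd dd d9

seq (18b) val=130496 bits=0x1fdc0 at bit 0: 0x0001fdc0
len (7b) val=119 bits=0x77 at bit 18: 0x01ddfdc0
cnt (7b) val=108 bits=0x6c at bit 25: 0xd9ddfdc0
word = 0xd9ddfdc0 → little-endian bytes:
  [0]=0xc0  [1]=0xfd  [2]=0xdd  [3]=0xd9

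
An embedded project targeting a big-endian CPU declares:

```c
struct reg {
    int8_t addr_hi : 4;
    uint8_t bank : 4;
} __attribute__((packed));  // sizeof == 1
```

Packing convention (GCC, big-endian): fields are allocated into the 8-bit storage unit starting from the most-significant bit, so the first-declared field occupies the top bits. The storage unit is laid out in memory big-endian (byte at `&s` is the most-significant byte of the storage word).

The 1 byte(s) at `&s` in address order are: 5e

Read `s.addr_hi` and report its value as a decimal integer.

5

[0]=0x5e (big-endian) → word 0x5e
addr_hi:4 @ bit 4 → (0x5e>>4)&0xf = 0x5  ←
bank:4 @ bit 0 → (0x5e>>0)&0xf = 0xe
addr_hi signed 4b, MSB=0: value = 5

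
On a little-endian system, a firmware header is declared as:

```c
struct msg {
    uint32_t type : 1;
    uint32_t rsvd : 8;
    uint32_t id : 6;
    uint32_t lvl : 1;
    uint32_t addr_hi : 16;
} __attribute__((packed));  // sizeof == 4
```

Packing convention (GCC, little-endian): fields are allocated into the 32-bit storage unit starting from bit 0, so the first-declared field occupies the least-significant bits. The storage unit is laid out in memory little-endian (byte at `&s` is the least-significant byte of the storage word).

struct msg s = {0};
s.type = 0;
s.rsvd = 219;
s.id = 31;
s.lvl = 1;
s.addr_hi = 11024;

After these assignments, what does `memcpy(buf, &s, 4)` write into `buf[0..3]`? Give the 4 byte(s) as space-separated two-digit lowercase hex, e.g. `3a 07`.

type (1b) val=0 bits=0x0 at bit 0: 0x00000000
rsvd (8b) val=219 bits=0xdb at bit 1: 0x000001b6
id (6b) val=31 bits=0x1f at bit 9: 0x00003fb6
lvl (1b) val=1 bits=0x1 at bit 15: 0x0000bfb6
addr_hi (16b) val=11024 bits=0x2b10 at bit 16: 0x2b10bfb6
word = 0x2b10bfb6 → little-endian bytes:
  [0]=0xb6  [1]=0xbf  [2]=0x10  [3]=0x2b

b6 bf 10 2b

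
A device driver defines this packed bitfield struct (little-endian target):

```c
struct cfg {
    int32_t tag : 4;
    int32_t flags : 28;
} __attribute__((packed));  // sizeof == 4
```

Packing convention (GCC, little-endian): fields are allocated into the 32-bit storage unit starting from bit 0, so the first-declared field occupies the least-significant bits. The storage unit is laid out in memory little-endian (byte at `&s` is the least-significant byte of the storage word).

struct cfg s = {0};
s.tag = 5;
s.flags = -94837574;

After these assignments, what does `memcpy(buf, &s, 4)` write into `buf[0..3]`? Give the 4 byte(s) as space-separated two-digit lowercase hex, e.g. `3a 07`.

tag:4 = 5 → 0x5 << 0 → word 0x00000005
flags:28 = -94837574 → 0xa58e4ba << 4 → word 0xa58e4ba5
word = 0xa58e4ba5 → little-endian bytes:
  [0]=0xa5  [1]=0x4b  [2]=0x8e  [3]=0xa5

a5 4b 8e a5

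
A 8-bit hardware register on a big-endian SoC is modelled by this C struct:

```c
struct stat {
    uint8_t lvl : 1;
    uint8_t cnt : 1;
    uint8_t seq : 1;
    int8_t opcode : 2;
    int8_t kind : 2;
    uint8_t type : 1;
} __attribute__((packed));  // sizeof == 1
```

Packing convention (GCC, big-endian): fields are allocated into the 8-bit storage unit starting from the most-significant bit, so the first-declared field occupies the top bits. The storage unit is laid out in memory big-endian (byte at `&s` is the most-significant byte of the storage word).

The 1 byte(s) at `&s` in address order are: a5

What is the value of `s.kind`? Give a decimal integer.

[0]=0xa5 (big-endian) → word 0xa5
lvl [7+:1] = (word>>7) & 0x1 = 1
cnt [6+:1] = (word>>6) & 0x1 = 0
seq [5+:1] = (word>>5) & 0x1 = 1
opcode [3+:2] = (word>>3) & 0x3 = 0
kind [1+:2] = (word>>1) & 0x3 = 2  ←
type [0+:1] = (word>>0) & 0x1 = 1
kind signed 2b, MSB=1: 2 - 4 = -2

-2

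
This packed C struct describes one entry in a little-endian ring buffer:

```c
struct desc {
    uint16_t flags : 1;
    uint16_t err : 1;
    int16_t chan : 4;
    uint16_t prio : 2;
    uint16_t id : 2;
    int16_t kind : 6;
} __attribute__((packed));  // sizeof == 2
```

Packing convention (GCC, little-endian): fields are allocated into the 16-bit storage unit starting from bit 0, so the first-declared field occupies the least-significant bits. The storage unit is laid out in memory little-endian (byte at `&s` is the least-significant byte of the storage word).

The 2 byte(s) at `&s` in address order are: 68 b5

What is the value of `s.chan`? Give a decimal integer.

-6

[0]=0x68 [1]=0xb5 (little-endian) → word 0xb568
flags [0+:1] = (word>>0) & 0x1 = 0
err [1+:1] = (word>>1) & 0x1 = 0
chan [2+:4] = (word>>2) & 0xf = 10  ←
prio [6+:2] = (word>>6) & 0x3 = 1
id [8+:2] = (word>>8) & 0x3 = 1
kind [10+:6] = (word>>10) & 0x3f = 45
chan signed 4b, MSB=1: 10 - 16 = -6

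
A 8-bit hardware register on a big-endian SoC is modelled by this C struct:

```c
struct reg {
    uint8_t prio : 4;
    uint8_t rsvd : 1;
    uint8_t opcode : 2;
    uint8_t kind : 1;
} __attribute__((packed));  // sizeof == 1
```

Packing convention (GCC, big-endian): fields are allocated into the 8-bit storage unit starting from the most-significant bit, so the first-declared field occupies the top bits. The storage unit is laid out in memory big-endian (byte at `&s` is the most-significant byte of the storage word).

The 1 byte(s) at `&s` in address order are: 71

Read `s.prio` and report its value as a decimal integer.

7

[0]=0x71 (big-endian) → word 0x71
prio:4 @ bit 4 → (0x71>>4)&0xf = 0x7  ←
rsvd:1 @ bit 3 → (0x71>>3)&0x1 = 0x0
opcode:2 @ bit 1 → (0x71>>1)&0x3 = 0x0
kind:1 @ bit 0 → (0x71>>0)&0x1 = 0x1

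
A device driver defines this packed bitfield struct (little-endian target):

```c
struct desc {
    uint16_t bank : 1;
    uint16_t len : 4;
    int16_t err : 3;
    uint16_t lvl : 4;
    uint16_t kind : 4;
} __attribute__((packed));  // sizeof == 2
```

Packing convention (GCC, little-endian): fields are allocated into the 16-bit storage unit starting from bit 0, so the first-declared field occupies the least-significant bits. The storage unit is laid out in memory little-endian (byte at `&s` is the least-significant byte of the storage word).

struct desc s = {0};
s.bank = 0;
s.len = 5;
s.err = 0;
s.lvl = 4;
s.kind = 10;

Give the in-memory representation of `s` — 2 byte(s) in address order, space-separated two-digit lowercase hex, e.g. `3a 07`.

0a a4

[0+:1] bank=0 & 0x1 = 0x0; word=0x0000
[1+:4] len=5 & 0xf = 0x5; word=0x000a
[5+:3] err=0 & 0x7 = 0x0; word=0x000a
[8+:4] lvl=4 & 0xf = 0x4; word=0x040a
[12+:4] kind=10 & 0xf = 0xa; word=0xa40a
word = 0xa40a → little-endian bytes:
  [0]=0x0a  [1]=0xa4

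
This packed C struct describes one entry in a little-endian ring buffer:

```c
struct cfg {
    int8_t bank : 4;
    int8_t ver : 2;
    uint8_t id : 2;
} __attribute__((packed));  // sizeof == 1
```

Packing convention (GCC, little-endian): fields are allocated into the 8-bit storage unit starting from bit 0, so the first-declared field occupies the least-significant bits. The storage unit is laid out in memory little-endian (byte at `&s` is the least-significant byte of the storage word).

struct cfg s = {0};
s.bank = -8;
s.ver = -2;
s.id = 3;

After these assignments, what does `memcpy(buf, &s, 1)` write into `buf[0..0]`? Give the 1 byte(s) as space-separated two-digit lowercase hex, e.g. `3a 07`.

e8

bank (4b) val=-8 bits=0x8 at bit 0: 0x08
ver (2b) val=-2 bits=0x2 at bit 4: 0x28
id (2b) val=3 bits=0x3 at bit 6: 0xe8
word = 0xe8 → little-endian bytes:
  [0]=0xe8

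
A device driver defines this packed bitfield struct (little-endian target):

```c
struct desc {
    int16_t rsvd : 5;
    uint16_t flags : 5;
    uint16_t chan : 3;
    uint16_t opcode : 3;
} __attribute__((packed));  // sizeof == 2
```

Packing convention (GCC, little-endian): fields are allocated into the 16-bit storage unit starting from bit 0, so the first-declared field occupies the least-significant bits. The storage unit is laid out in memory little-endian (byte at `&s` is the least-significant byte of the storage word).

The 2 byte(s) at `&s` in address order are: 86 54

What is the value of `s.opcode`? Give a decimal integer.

[0]=0x86 [1]=0x54 (little-endian) → word 0x5486
rsvd:5 @ bit 0 → (0x5486>>0)&0x1f = 0x6
flags:5 @ bit 5 → (0x5486>>5)&0x1f = 0x4
chan:3 @ bit 10 → (0x5486>>10)&0x7 = 0x5
opcode:3 @ bit 13 → (0x5486>>13)&0x7 = 0x2  ←

2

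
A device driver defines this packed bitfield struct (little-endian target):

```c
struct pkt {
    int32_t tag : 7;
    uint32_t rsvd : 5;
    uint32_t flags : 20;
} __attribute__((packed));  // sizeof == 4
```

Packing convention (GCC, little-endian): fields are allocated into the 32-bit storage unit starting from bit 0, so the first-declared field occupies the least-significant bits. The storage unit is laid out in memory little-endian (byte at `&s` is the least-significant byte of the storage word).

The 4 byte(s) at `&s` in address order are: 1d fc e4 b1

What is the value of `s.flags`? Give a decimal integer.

[0]=0x1d [1]=0xfc [2]=0xe4 [3]=0xb1 (little-endian) → word 0xb1e4fc1d
tag:7 @ bit 0 → (0xb1e4fc1d>>0)&0x7f = 0x1d
rsvd:5 @ bit 7 → (0xb1e4fc1d>>7)&0x1f = 0x18
flags:20 @ bit 12 → (0xb1e4fc1d>>12)&0xfffff = 0xb1e4f  ←

728655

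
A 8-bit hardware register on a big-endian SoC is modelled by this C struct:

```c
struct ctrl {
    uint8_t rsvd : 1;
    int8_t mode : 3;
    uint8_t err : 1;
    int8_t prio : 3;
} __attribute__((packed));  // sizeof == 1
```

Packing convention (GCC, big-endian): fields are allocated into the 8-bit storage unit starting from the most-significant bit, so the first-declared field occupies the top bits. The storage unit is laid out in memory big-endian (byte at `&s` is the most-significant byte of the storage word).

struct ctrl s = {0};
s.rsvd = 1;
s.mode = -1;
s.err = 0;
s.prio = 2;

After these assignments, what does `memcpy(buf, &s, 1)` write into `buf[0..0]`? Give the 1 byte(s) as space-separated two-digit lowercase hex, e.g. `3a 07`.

f2

rsvd (1b) val=1 bits=0x1 at bit 7: 0x80
mode (3b) val=-1 bits=0x7 at bit 4: 0xf0
err (1b) val=0 bits=0x0 at bit 3: 0xf0
prio (3b) val=2 bits=0x2 at bit 0: 0xf2
word = 0xf2 → big-endian bytes:
  [0]=0xf2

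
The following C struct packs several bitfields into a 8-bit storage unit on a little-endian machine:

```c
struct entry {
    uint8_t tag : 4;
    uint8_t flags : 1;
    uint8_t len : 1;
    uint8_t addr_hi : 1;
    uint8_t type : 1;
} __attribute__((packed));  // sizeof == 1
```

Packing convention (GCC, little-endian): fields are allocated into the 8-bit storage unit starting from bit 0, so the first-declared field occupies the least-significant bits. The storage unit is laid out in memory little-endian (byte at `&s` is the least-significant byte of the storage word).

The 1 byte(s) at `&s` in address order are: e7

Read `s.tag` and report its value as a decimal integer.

[0]=0xe7 (little-endian) → word 0xe7
tag [0+:4] = (word>>0) & 0xf = 7  ←
flags [4+:1] = (word>>4) & 0x1 = 0
len [5+:1] = (word>>5) & 0x1 = 1
addr_hi [6+:1] = (word>>6) & 0x1 = 1
type [7+:1] = (word>>7) & 0x1 = 1

7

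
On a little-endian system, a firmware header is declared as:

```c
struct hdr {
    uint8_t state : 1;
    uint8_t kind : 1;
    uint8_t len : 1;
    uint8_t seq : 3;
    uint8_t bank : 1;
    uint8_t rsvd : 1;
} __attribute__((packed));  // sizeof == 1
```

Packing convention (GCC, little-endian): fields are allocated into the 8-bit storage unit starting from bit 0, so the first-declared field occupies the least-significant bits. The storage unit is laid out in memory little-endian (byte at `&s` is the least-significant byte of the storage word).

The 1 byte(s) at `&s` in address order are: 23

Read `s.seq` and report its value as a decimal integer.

4

[0]=0x23 (little-endian) → word 0x23
state:1 @ bit 0 → (0x23>>0)&0x1 = 0x1
kind:1 @ bit 1 → (0x23>>1)&0x1 = 0x1
len:1 @ bit 2 → (0x23>>2)&0x1 = 0x0
seq:3 @ bit 3 → (0x23>>3)&0x7 = 0x4  ←
bank:1 @ bit 6 → (0x23>>6)&0x1 = 0x0
rsvd:1 @ bit 7 → (0x23>>7)&0x1 = 0x0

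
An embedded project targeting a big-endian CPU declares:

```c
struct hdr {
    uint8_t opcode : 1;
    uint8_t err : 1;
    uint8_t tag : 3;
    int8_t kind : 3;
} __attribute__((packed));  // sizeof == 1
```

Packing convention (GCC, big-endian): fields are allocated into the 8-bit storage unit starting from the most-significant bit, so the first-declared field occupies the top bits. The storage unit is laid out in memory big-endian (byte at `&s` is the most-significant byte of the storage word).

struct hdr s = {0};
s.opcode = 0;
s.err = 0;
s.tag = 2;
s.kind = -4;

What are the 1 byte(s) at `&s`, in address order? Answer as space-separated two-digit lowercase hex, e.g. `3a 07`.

14

opcode:1 = 0 → 0x0 << 7 → word 0x00
err:1 = 0 → 0x0 << 6 → word 0x00
tag:3 = 2 → 0x2 << 3 → word 0x10
kind:3 = -4 → 0x4 << 0 → word 0x14
word = 0x14 → big-endian bytes:
  [0]=0x14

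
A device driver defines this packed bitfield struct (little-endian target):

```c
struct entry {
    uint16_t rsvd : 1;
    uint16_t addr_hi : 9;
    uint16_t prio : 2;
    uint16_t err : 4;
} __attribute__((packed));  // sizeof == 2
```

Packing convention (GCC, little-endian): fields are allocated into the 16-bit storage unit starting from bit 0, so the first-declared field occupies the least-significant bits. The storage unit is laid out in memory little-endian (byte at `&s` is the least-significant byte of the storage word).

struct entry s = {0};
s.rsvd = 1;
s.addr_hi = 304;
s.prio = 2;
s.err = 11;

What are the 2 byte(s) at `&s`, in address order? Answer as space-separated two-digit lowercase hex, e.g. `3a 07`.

61 ba

rsvd (1b) val=1 bits=0x1 at bit 0: 0x0001
addr_hi (9b) val=304 bits=0x130 at bit 1: 0x0261
prio (2b) val=2 bits=0x2 at bit 10: 0x0a61
err (4b) val=11 bits=0xb at bit 12: 0xba61
word = 0xba61 → little-endian bytes:
  [0]=0x61  [1]=0xba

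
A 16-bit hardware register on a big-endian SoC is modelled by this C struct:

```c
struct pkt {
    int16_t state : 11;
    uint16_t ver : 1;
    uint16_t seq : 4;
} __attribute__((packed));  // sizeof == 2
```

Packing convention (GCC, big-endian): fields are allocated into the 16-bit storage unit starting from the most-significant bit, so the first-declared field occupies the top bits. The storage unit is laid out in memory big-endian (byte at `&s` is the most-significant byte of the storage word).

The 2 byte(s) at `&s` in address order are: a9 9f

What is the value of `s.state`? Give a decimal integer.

-692

[0]=0xa9 [1]=0x9f (big-endian) → word 0xa99f
state [5+:11] = (word>>5) & 0x7ff = 1356  ←
ver [4+:1] = (word>>4) & 0x1 = 1
seq [0+:4] = (word>>0) & 0xf = 15
state signed 11b, MSB=1: 1356 - 2048 = -692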